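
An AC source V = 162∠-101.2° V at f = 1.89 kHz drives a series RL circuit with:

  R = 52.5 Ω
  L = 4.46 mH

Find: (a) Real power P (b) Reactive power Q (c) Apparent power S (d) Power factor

Step 1 — Angular frequency: ω = 2π·f = 2π·1890 = 1.188e+04 rad/s.
Step 2 — Component impedances:
  R: Z = R = 52.5 Ω
  L: Z = jωL = j·1.188e+04·0.00446 = 0 + j52.96 Ω
Step 3 — Series combination: Z_total = R + L = 52.5 + j52.96 Ω = 74.57∠45.3° Ω.
Step 4 — Source phasor: V = 162∠-101.2° V = -31.47 - j158.9 V.
Step 5 — Current: I = V / Z = -1.81 - j1.201 A = 2.172∠-146.5° A.
Step 6 — Complex power: S = V·I* = 247.7 + j249.9 VA.
Step 7 — Real power: P = Re(S) = 247.7 W.
Step 8 — Reactive power: Q = Im(S) = 249.9 VAR.
Step 9 — Apparent power: |S| = 351.9 VA.
Step 10 — Power factor: PF = P/|S| = 0.704 (lagging).

(a) P = 247.7 W  (b) Q = 249.9 VAR  (c) S = 351.9 VA  (d) PF = 0.704 (lagging)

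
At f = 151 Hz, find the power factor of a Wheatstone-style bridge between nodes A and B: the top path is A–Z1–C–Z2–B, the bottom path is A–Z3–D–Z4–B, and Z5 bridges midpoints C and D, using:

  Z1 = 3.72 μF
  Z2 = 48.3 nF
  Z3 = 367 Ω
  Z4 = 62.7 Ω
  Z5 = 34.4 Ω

Step 1 — Angular frequency: ω = 2π·f = 2π·151 = 948.8 rad/s.
Step 2 — Component impedances:
  Z1: Z = 1/(jωC) = -j/(ω·C) = 0 - j283.3 Ω
  Z2: Z = 1/(jωC) = -j/(ω·C) = 0 - j2.182e+04 Ω
  Z3: Z = R = 367 Ω
  Z4: Z = R = 62.7 Ω
  Z5: Z = R = 34.4 Ω
Step 3 — Bridge requires nodal analysis (the Z5 bridge couples midpoints C and D, so the two paths cannot be reduced to a simple series/parallel combination). Setting node B to ground and injecting 1 A at node A, the 3-node admittance system at A, C, D solves to V_A = Z_AB = 205.9 - j158.4 Ω = 259.7∠-37.6° Ω.
Step 4 — Power factor: PF = cos(φ) = Re(Z)/|Z| = 205.85/259.74 = 0.7925.
Step 5 — Type: Im(Z) = -158.4 ⇒ leading (phase φ = -37.6°).

PF = 0.7925 (leading, φ = -37.6°)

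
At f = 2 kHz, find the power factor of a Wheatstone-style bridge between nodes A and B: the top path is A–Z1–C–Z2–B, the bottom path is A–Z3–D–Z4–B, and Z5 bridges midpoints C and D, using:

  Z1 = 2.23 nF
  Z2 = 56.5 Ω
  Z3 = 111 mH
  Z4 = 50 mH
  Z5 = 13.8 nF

Step 1 — Angular frequency: ω = 2π·f = 2π·2000 = 1.257e+04 rad/s.
Step 2 — Component impedances:
  Z1: Z = 1/(jωC) = -j/(ω·C) = 0 - j3.568e+04 Ω
  Z2: Z = R = 56.5 Ω
  Z3: Z = jωL = j·1.257e+04·0.111 = 0 + j1395 Ω
  Z4: Z = jωL = j·1.257e+04·0.05 = 0 + j628.3 Ω
  Z5: Z = 1/(jωC) = -j/(ω·C) = 0 - j5766 Ω
Step 3 — Bridge requires nodal analysis (the Z5 bridge couples midpoints C and D, so the two paths cannot be reduced to a simple series/parallel combination). Setting node B to ground and injecting 1 A at node A, the 3-node admittance system at A, C, D solves to V_A = Z_AB = 2.092 + j2231 Ω = 2231∠89.9° Ω.
Step 4 — Power factor: PF = cos(φ) = Re(Z)/|Z| = 2.09244/2231.3 = 0.0009378.
Step 5 — Type: Im(Z) = 2231 ⇒ lagging (phase φ = 89.9°).

PF = 0.0009378 (lagging, φ = 89.9°)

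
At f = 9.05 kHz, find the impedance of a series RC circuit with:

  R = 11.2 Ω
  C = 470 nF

Step 1 — Angular frequency: ω = 2π·f = 2π·9050 = 5.686e+04 rad/s.
Step 2 — Component impedances:
  R: Z = R = 11.2 Ω
  C: Z = 1/(jωC) = -j/(ω·C) = 0 - j37.42 Ω
Step 3 — Series combination: Z_total = R + C = 11.2 - j37.42 Ω = 39.06∠-73.3° Ω.

Z = 11.2 - j37.42 Ω = 39.06∠-73.3° Ω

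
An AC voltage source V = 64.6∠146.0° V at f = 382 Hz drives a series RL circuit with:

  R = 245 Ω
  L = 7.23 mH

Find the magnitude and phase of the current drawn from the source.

Step 1 — Angular frequency: ω = 2π·f = 2π·382 = 2400 rad/s.
Step 2 — Component impedances:
  R: Z = R = 245 Ω
  L: Z = jωL = j·2400·0.00723 = 0 + j17.35 Ω
Step 3 — Series combination: Z_total = R + L = 245 + j17.35 Ω = 245.6∠4.1° Ω.
Step 4 — Source phasor: V = 64.6∠146.0° V = -53.56 + j36.12 V.
Step 5 — Ohm's law: I = V / Z_total = (-53.56 + j36.12) / (245 + j17.35) = -0.2071 + j0.1621 A.
Step 6 — Convert to polar: |I| = 0.263 A, ∠I = 141.9°.

I = 0.263∠141.9° A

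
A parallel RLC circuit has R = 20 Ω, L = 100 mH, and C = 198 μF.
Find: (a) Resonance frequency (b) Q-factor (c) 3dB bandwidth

Step 1 — Resonance: ω₀ = 1/√(LC) = 1/√(0.1·0.000198) = 224.7 rad/s.
Step 2 — f₀ = ω₀/(2π) = 35.77 Hz.
Step 3 — Parallel Q: Q = R/(ω₀L) = 20/(224.7·0.1) = 0.8899.
Step 4 — Bandwidth: Δω = ω₀/Q = 252.5 rad/s; BW = Δω/(2π) = 40.19 Hz.

(a) f₀ = 35.77 Hz  (b) Q = 0.8899  (c) BW = 40.19 Hz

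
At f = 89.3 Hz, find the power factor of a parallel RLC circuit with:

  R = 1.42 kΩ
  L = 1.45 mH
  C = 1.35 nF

Step 1 — Angular frequency: ω = 2π·f = 2π·89.3 = 561.1 rad/s.
Step 2 — Component impedances:
  R: Z = R = 1420 Ω
  L: Z = jωL = j·561.1·0.00145 = 0 + j0.8136 Ω
  C: Z = 1/(jωC) = -j/(ω·C) = 0 - j1.32e+06 Ω
Step 3 — Parallel combination: 1/Z_total = 1/R + 1/L + 1/C; Z_total = 0.0004661 + j0.8136 Ω = 0.8136∠90.0° Ω.
Step 4 — Power factor: PF = cos(φ) = Re(Z)/|Z| = 0.0004661/0.8136 = 0.0005729.
Step 5 — Type: Im(Z) = 0.8136 ⇒ lagging (phase φ = 90.0°).

PF = 0.0005729 (lagging, φ = 90.0°)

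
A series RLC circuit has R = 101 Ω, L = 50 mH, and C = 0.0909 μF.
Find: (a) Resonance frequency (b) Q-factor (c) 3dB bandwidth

Step 1 — Resonance: ω₀ = 1/√(LC) = 1/√(0.05·9.09e-08) = 1.483e+04 rad/s.
Step 2 — f₀ = ω₀/(2π) = 2361 Hz.
Step 3 — Series Q: Q = ω₀L/R = 1.483e+04·0.05/101 = 7.343.
Step 4 — Bandwidth: Δω = ω₀/Q = 2020 rad/s; BW = Δω/(2π) = 321.5 Hz.

(a) f₀ = 2361 Hz  (b) Q = 7.343  (c) BW = 321.5 Hz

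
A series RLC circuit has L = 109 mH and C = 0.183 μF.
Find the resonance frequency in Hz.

Step 1 — Resonance condition Im(Z)=0 gives ω₀ = 1/√(LC).
Step 2 — ω₀ = 1/√(0.109·1.83e-07) = 7080 rad/s.
Step 3 — f₀ = ω₀/(2π) = 1127 Hz.

f₀ = 1127 Hz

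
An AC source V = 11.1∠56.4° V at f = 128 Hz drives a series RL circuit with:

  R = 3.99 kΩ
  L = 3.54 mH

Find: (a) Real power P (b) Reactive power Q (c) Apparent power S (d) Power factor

Step 1 — Angular frequency: ω = 2π·f = 2π·128 = 804.2 rad/s.
Step 2 — Component impedances:
  R: Z = R = 3990 Ω
  L: Z = jωL = j·804.2·0.00354 = 0 + j2.847 Ω
Step 3 — Series combination: Z_total = R + L = 3990 + j2.847 Ω = 3990∠0.0° Ω.
Step 4 — Source phasor: V = 11.1∠56.4° V = 6.143 + j9.245 V.
Step 5 — Current: I = V / Z = 0.001541 + j0.002316 A = 0.002782∠56.4° A.
Step 6 — Complex power: S = V·I* = 0.03088 + j2.203e-05 VA.
Step 7 — Real power: P = Re(S) = 0.03088 W.
Step 8 — Reactive power: Q = Im(S) = 2.203e-05 VAR.
Step 9 — Apparent power: |S| = 0.03088 VA.
Step 10 — Power factor: PF = P/|S| = 1 (lagging).

(a) P = 0.03088 W  (b) Q = 2.203e-05 VAR  (c) S = 0.03088 VA  (d) PF = 1 (lagging)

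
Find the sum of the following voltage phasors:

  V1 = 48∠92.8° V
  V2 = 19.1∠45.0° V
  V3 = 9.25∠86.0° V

Step 1 — Convert each phasor to rectangular form:
  V1 = 48·(cos(92.8°) + j·sin(92.8°)) = -2.345 + j47.94 V
  V2 = 19.1·(cos(45.0°) + j·sin(45.0°)) = 13.51 + j13.51 V
  V3 = 9.25·(cos(86.0°) + j·sin(86.0°)) = 0.6452 + j9.227 V
Step 2 — Sum components: V_total = 11.81 + j70.68 V.
Step 3 — Convert to polar: |V_total| = 71.66 V, ∠V_total = 80.5°.

V_total = 71.66∠80.5° V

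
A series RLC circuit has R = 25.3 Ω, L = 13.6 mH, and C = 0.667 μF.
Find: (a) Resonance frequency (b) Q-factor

Step 1 — Resonance condition Im(Z)=0 gives ω₀ = 1/√(LC).
Step 2 — ω₀ = 1/√(0.0136·6.67e-07) = 1.05e+04 rad/s.
Step 3 — f₀ = ω₀/(2π) = 1671 Hz.
Step 4 — Series Q: Q = ω₀L/R = 1.05e+04·0.0136/25.3 = 5.644.

(a) f₀ = 1671 Hz  (b) Q = 5.644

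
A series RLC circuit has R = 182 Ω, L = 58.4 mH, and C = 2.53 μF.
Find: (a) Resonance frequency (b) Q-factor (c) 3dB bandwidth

Step 1 — Resonance condition Im(Z)=0 gives ω₀ = 1/√(LC).
Step 2 — ω₀ = 1/√(0.0584·2.53e-06) = 2602 rad/s.
Step 3 — f₀ = ω₀/(2π) = 414.1 Hz.
Step 4 — Series Q: Q = ω₀L/R = 2602·0.0584/182 = 0.8348.
Step 5 — 3dB bandwidth: Δω = ω₀/Q = 3116 rad/s; BW = Δω/(2π) = 496 Hz.

(a) f₀ = 414.1 Hz  (b) Q = 0.8348  (c) BW = 496 Hz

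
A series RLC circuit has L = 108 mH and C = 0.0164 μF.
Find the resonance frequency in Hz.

Step 1 — Resonance condition Im(Z)=0 gives ω₀ = 1/√(LC).
Step 2 — ω₀ = 1/√(0.108·1.64e-08) = 2.376e+04 rad/s.
Step 3 — f₀ = ω₀/(2π) = 3782 Hz.

f₀ = 3782 Hz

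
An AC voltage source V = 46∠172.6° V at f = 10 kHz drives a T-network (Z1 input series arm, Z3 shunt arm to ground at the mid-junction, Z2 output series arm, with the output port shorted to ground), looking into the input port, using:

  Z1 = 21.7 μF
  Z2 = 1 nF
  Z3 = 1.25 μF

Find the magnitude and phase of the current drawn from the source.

Step 1 — Angular frequency: ω = 2π·f = 2π·1e+04 = 6.283e+04 rad/s.
Step 2 — Component impedances:
  Z1: Z = 1/(jωC) = -j/(ω·C) = 0 - j0.7334 Ω
  Z2: Z = 1/(jωC) = -j/(ω·C) = 0 - j1.592e+04 Ω
  Z3: Z = 1/(jωC) = -j/(ω·C) = 0 - j12.73 Ω
Step 3 — With the output port shorted to ground, the output series arm Z2 runs from the junction to ground; the shunt arm Z3 also runs from the junction to ground. They appear in parallel: Z3 || Z2 = 0 - j12.72 Ω.
Step 4 — Series with input arm Z1: Z_in = Z1 + (Z3 || Z2) = 0 - j13.46 Ω = 13.46∠-90.0° Ω.
Step 5 — Source phasor: V = 46∠172.6° V = -45.62 + j5.925 V.
Step 6 — Ohm's law: I = V / Z_total = (-45.62 + j5.925) / (0 - j13.46) = -0.4403 - j3.39 A.
Step 7 — Convert to polar: |I| = 3.419 A, ∠I = -97.4°.

I = 3.419∠-97.4° A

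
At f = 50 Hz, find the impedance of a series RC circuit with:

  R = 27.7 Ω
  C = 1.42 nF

Step 1 — Angular frequency: ω = 2π·f = 2π·50 = 314.2 rad/s.
Step 2 — Component impedances:
  R: Z = R = 27.7 Ω
  C: Z = 1/(jωC) = -j/(ω·C) = 0 - j2.242e+06 Ω
Step 3 — Series combination: Z_total = R + C = 27.7 - j2.242e+06 Ω = 2.242e+06∠-90.0° Ω.

Z = 27.7 - j2.242e+06 Ω = 2.242e+06∠-90.0° Ω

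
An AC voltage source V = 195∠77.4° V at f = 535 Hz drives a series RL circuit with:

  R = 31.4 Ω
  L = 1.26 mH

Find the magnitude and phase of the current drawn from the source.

Step 1 — Angular frequency: ω = 2π·f = 2π·535 = 3362 rad/s.
Step 2 — Component impedances:
  R: Z = R = 31.4 Ω
  L: Z = jωL = j·3362·0.00126 = 0 + j4.235 Ω
Step 3 — Series combination: Z_total = R + L = 31.4 + j4.235 Ω = 31.68∠7.7° Ω.
Step 4 — Source phasor: V = 195∠77.4° V = 42.54 + j190.3 V.
Step 5 — Ohm's law: I = V / Z_total = (42.54 + j190.3) / (31.4 + j4.235) = 2.133 + j5.773 A.
Step 6 — Convert to polar: |I| = 6.154 A, ∠I = 69.7°.

I = 6.154∠69.7° A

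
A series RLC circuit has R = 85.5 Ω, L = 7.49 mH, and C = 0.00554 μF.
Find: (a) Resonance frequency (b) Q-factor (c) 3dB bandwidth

Step 1 — Resonance: ω₀ = 1/√(LC) = 1/√(0.00749·5.54e-09) = 1.552e+05 rad/s.
Step 2 — f₀ = ω₀/(2π) = 2.471e+04 Hz.
Step 3 — Series Q: Q = ω₀L/R = 1.552e+05·0.00749/85.5 = 13.6.
Step 4 — Bandwidth: Δω = ω₀/Q = 1.142e+04 rad/s; BW = Δω/(2π) = 1817 Hz.

(a) f₀ = 2.471e+04 Hz  (b) Q = 13.6  (c) BW = 1817 Hz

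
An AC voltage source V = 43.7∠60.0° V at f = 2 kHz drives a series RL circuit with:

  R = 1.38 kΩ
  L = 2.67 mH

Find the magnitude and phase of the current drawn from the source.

Step 1 — Angular frequency: ω = 2π·f = 2π·2000 = 1.257e+04 rad/s.
Step 2 — Component impedances:
  R: Z = R = 1380 Ω
  L: Z = jωL = j·1.257e+04·0.00267 = 0 + j33.55 Ω
Step 3 — Series combination: Z_total = R + L = 1380 + j33.55 Ω = 1380∠1.4° Ω.
Step 4 — Source phasor: V = 43.7∠60.0° V = 21.85 + j37.85 V.
Step 5 — Ohm's law: I = V / Z_total = (21.85 + j37.85) / (1380 + j33.55) = 0.01649 + j0.02702 A.
Step 6 — Convert to polar: |I| = 0.03166 A, ∠I = 58.6°.

I = 0.03166∠58.6° A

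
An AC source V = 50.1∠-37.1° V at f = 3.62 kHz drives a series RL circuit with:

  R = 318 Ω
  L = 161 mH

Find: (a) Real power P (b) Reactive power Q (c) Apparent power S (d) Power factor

Step 1 — Angular frequency: ω = 2π·f = 2π·3620 = 2.275e+04 rad/s.
Step 2 — Component impedances:
  R: Z = R = 318 Ω
  L: Z = jωL = j·2.275e+04·0.161 = 0 + j3662 Ω
Step 3 — Series combination: Z_total = R + L = 318 + j3662 Ω = 3676∠85.0° Ω.
Step 4 — Source phasor: V = 50.1∠-37.1° V = 39.96 - j30.22 V.
Step 5 — Current: I = V / Z = -0.00725 - j0.01154 A = 0.01363∠-122.1° A.
Step 6 — Complex power: S = V·I* = 0.05908 + j0.6803 VA.
Step 7 — Real power: P = Re(S) = 0.05908 W.
Step 8 — Reactive power: Q = Im(S) = 0.6803 VAR.
Step 9 — Apparent power: |S| = 0.6829 VA.
Step 10 — Power factor: PF = P/|S| = 0.08651 (lagging).

(a) P = 0.05908 W  (b) Q = 0.6803 VAR  (c) S = 0.6829 VA  (d) PF = 0.08651 (lagging)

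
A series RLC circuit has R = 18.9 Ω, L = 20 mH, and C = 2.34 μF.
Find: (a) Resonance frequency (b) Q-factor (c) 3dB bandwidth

Step 1 — Resonance condition Im(Z)=0 gives ω₀ = 1/√(LC).
Step 2 — ω₀ = 1/√(0.02·2.34e-06) = 4623 rad/s.
Step 3 — f₀ = ω₀/(2π) = 735.7 Hz.
Step 4 — Series Q: Q = ω₀L/R = 4623·0.02/18.9 = 4.892.
Step 5 — 3dB bandwidth: Δω = ω₀/Q = 945 rad/s; BW = Δω/(2π) = 150.4 Hz.

(a) f₀ = 735.7 Hz  (b) Q = 4.892  (c) BW = 150.4 Hz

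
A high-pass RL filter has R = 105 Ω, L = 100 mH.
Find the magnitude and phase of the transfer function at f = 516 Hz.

Step 1 — Angular frequency: ω = 2π·516 = 3242 rad/s.
Step 2 — Transfer function: H(jω) = jωL/(R + jωL).
Step 3 — Numerator jωL = j·324.2; denominator R + jωL = 105 + j324.2.
Step 4 — H = 0.9051 + j0.2931.
Step 5 — Magnitude: |H| = 0.9514 (-0.4 dB); phase: φ = 17.9°.

|H| = 0.9514 (-0.4 dB), φ = 17.9°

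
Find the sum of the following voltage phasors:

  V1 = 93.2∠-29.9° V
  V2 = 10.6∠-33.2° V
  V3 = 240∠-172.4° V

Step 1 — Convert each phasor to rectangular form:
  V1 = 93.2·(cos(-29.9°) + j·sin(-29.9°)) = 80.79 - j46.46 V
  V2 = 10.6·(cos(-33.2°) + j·sin(-33.2°)) = 8.87 - j5.804 V
  V3 = 240·(cos(-172.4°) + j·sin(-172.4°)) = -237.9 - j31.74 V
Step 2 — Sum components: V_total = -148.2 - j84 V.
Step 3 — Convert to polar: |V_total| = 170.4 V, ∠V_total = -150.5°.

V_total = 170.4∠-150.5° V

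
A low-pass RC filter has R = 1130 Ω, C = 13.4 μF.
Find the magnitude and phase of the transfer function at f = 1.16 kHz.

Step 1 — Angular frequency: ω = 2π·1160 = 7288 rad/s.
Step 2 — Transfer function: H(jω) = 1/(1 + jωRC).
Step 3 — Denominator: 1 + jωRC = 1 + j·7288·1130·1.34e-05 = 1 + j110.4.
Step 4 — H = 8.21e-05 - j0.00906.
Step 5 — Magnitude: |H| = 0.009061 (-40.9 dB); phase: φ = -89.5°.

|H| = 0.009061 (-40.9 dB), φ = -89.5°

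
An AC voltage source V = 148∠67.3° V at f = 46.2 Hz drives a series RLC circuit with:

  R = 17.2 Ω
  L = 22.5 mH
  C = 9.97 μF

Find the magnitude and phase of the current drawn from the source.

Step 1 — Angular frequency: ω = 2π·f = 2π·46.2 = 290.3 rad/s.
Step 2 — Component impedances:
  R: Z = R = 17.2 Ω
  L: Z = jωL = j·290.3·0.0225 = 0 + j6.531 Ω
  C: Z = 1/(jωC) = -j/(ω·C) = 0 - j345.5 Ω
Step 3 — Series combination: Z_total = R + L + C = 17.2 - j339 Ω = 339.4∠-87.1° Ω.
Step 4 — Source phasor: V = 148∠67.3° V = 57.11 + j136.5 V.
Step 5 — Ohm's law: I = V / Z_total = (57.11 + j136.5) / (17.2 - j339) = -0.3932 + j0.1884 A.
Step 6 — Convert to polar: |I| = 0.436 A, ∠I = 154.4°.

I = 0.436∠154.4° A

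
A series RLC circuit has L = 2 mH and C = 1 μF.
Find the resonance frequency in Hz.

Step 1 — Resonance condition Im(Z)=0 gives ω₀ = 1/√(LC).
Step 2 — ω₀ = 1/√(0.002·1e-06) = 2.236e+04 rad/s.
Step 3 — f₀ = ω₀/(2π) = 3559 Hz.

f₀ = 3559 Hz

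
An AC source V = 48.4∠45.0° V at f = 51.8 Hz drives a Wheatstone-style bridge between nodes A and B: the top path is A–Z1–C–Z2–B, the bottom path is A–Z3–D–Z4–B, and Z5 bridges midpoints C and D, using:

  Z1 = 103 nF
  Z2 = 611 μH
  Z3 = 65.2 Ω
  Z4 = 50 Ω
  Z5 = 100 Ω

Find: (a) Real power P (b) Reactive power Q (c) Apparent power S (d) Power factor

Step 1 — Angular frequency: ω = 2π·f = 2π·51.8 = 325.5 rad/s.
Step 2 — Component impedances:
  Z1: Z = 1/(jωC) = -j/(ω·C) = 0 - j2.983e+04 Ω
  Z2: Z = jωL = j·325.5·0.000611 = 0 + j0.1989 Ω
  Z3: Z = R = 65.2 Ω
  Z4: Z = R = 50 Ω
  Z5: Z = R = 100 Ω
Step 3 — Bridge requires nodal analysis (the Z5 bridge couples midpoints C and D, so the two paths cannot be reduced to a simple series/parallel combination). Setting node B to ground and injecting 1 A at node A, the 3-node admittance system at A, C, D solves to V_A = Z_AB = 98.53 - j0.3034 Ω = 98.53∠-0.2° Ω.
Step 4 — Source phasor: V = 48.4∠45.0° V = 34.22 + j34.22 V.
Step 5 — Current: I = V / Z = 0.3463 + j0.3484 A = 0.4912∠45.2° A.
Step 6 — Complex power: S = V·I* = 23.77 - j0.0732 VA.
Step 7 — Real power: P = Re(S) = 23.77 W.
Step 8 — Reactive power: Q = Im(S) = -0.0732 VAR.
Step 9 — Apparent power: |S| = 23.77 VA.
Step 10 — Power factor: PF = P/|S| = 1 (leading).

(a) P = 23.77 W  (b) Q = -0.0732 VAR  (c) S = 23.77 VA  (d) PF = 1 (leading)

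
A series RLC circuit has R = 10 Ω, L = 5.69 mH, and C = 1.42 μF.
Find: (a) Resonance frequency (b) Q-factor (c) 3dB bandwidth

Step 1 — Resonance: ω₀ = 1/√(LC) = 1/√(0.00569·1.42e-06) = 1.112e+04 rad/s.
Step 2 — f₀ = ω₀/(2π) = 1771 Hz.
Step 3 — Series Q: Q = ω₀L/R = 1.112e+04·0.00569/10 = 6.33.
Step 4 — Bandwidth: Δω = ω₀/Q = 1757 rad/s; BW = Δω/(2π) = 279.7 Hz.

(a) f₀ = 1771 Hz  (b) Q = 6.33  (c) BW = 279.7 Hz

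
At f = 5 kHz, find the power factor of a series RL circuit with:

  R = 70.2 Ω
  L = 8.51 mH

Step 1 — Angular frequency: ω = 2π·f = 2π·5000 = 3.142e+04 rad/s.
Step 2 — Component impedances:
  R: Z = R = 70.2 Ω
  L: Z = jωL = j·3.142e+04·0.00851 = 0 + j267.3 Ω
Step 3 — Series combination: Z_total = R + L = 70.2 + j267.3 Ω = 276.4∠75.3° Ω.
Step 4 — Power factor: PF = cos(φ) = Re(Z)/|Z| = 70.2/276.4 = 0.254.
Step 5 — Type: Im(Z) = 267.3 ⇒ lagging (phase φ = 75.3°).

PF = 0.254 (lagging, φ = 75.3°)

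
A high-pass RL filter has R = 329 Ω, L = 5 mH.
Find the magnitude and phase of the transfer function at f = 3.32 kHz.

Step 1 — Angular frequency: ω = 2π·3320 = 2.086e+04 rad/s.
Step 2 — Transfer function: H(jω) = jωL/(R + jωL).
Step 3 — Numerator jωL = j·104.3; denominator R + jωL = 329 + j104.3.
Step 4 — H = 0.09133 + j0.2881.
Step 5 — Magnitude: |H| = 0.3022 (-10.4 dB); phase: φ = 72.4°.

|H| = 0.3022 (-10.4 dB), φ = 72.4°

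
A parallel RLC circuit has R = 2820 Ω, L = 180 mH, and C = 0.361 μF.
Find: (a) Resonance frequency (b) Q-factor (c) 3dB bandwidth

Step 1 — Resonance: ω₀ = 1/√(LC) = 1/√(0.18·3.61e-07) = 3923 rad/s.
Step 2 — f₀ = ω₀/(2π) = 624.4 Hz.
Step 3 — Parallel Q: Q = R/(ω₀L) = 2820/(3923·0.18) = 3.994.
Step 4 — Bandwidth: Δω = ω₀/Q = 982.3 rad/s; BW = Δω/(2π) = 156.3 Hz.

(a) f₀ = 624.4 Hz  (b) Q = 3.994  (c) BW = 156.3 Hz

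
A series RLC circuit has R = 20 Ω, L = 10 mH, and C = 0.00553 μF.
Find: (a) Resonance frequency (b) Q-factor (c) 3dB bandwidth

Step 1 — Resonance: ω₀ = 1/√(LC) = 1/√(0.01·5.53e-09) = 1.345e+05 rad/s.
Step 2 — f₀ = ω₀/(2π) = 2.14e+04 Hz.
Step 3 — Series Q: Q = ω₀L/R = 1.345e+05·0.01/20 = 67.24.
Step 4 — Bandwidth: Δω = ω₀/Q = 2000 rad/s; BW = Δω/(2π) = 318.3 Hz.

(a) f₀ = 2.14e+04 Hz  (b) Q = 67.24  (c) BW = 318.3 Hz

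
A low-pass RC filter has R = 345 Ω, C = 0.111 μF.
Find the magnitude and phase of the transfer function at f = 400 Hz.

Step 1 — Angular frequency: ω = 2π·400 = 2513 rad/s.
Step 2 — Transfer function: H(jω) = 1/(1 + jωRC).
Step 3 — Denominator: 1 + jωRC = 1 + j·2513·345·1.11e-07 = 1 + j0.09625.
Step 4 — H = 0.9908 - j0.09536.
Step 5 — Magnitude: |H| = 0.9954 (-0.0 dB); phase: φ = -5.5°.

|H| = 0.9954 (-0.0 dB), φ = -5.5°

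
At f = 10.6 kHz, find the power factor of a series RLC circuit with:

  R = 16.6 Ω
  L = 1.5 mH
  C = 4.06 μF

Step 1 — Angular frequency: ω = 2π·f = 2π·1.06e+04 = 6.66e+04 rad/s.
Step 2 — Component impedances:
  R: Z = R = 16.6 Ω
  L: Z = jωL = j·6.66e+04·0.0015 = 0 + j99.9 Ω
  C: Z = 1/(jωC) = -j/(ω·C) = 0 - j3.698 Ω
Step 3 — Series combination: Z_total = R + L + C = 16.6 + j96.2 Ω = 97.63∠80.2° Ω.
Step 4 — Power factor: PF = cos(φ) = Re(Z)/|Z| = 16.6/97.63 = 0.17.
Step 5 — Type: Im(Z) = 96.2 ⇒ lagging (phase φ = 80.2°).

PF = 0.17 (lagging, φ = 80.2°)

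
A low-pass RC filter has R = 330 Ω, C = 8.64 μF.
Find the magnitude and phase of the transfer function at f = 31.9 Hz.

Step 1 — Angular frequency: ω = 2π·31.9 = 200.4 rad/s.
Step 2 — Transfer function: H(jω) = 1/(1 + jωRC).
Step 3 — Denominator: 1 + jωRC = 1 + j·200.4·330·8.64e-06 = 1 + j0.5715.
Step 4 — H = 0.7538 - j0.4308.
Step 5 — Magnitude: |H| = 0.8682 (-1.2 dB); phase: φ = -29.7°.

|H| = 0.8682 (-1.2 dB), φ = -29.7°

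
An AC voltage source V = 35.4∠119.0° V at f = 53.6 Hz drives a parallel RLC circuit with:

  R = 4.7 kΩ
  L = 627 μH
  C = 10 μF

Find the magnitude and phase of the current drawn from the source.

Step 1 — Angular frequency: ω = 2π·f = 2π·53.6 = 336.8 rad/s.
Step 2 — Component impedances:
  R: Z = R = 4700 Ω
  L: Z = jωL = j·336.8·0.000627 = 0 + j0.2112 Ω
  C: Z = 1/(jωC) = -j/(ω·C) = 0 - j296.9 Ω
Step 3 — Parallel combination: 1/Z_total = 1/R + 1/L + 1/C; Z_total = 9.5e-06 + j0.2113 Ω = 0.2113∠90.0° Ω.
Step 4 — Source phasor: V = 35.4∠119.0° V = -17.16 + j30.96 V.
Step 5 — Ohm's law: I = V / Z_total = (-17.16 + j30.96) / (9.5e-06 + j0.2113) = 146.5 + j81.22 A.
Step 6 — Convert to polar: |I| = 167.5 A, ∠I = 29.0°.

I = 167.5∠29.0° A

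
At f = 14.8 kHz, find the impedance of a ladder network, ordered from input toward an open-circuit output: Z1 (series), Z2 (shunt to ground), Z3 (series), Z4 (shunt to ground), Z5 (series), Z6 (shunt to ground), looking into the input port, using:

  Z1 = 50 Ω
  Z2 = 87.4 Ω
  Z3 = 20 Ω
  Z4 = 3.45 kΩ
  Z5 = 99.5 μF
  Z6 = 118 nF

Step 1 — Angular frequency: ω = 2π·f = 2π·1.48e+04 = 9.299e+04 rad/s.
Step 2 — Component impedances:
  Z1: Z = R = 50 Ω
  Z2: Z = R = 87.4 Ω
  Z3: Z = R = 20 Ω
  Z4: Z = R = 3450 Ω
  Z5: Z = 1/(jωC) = -j/(ω·C) = 0 - j0.1081 Ω
  Z6: Z = 1/(jωC) = -j/(ω·C) = 0 - j91.13 Ω
Step 3 — Ladder network (open output): work backward from the far end, alternating series and parallel combinations. Z_in = 96.22 - j34.19 Ω = 102.1∠-19.6° Ω.

Z = 96.22 - j34.19 Ω = 102.1∠-19.6° Ω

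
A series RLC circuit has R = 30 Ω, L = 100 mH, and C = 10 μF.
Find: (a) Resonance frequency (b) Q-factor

Step 1 — Resonance condition Im(Z)=0 gives ω₀ = 1/√(LC).
Step 2 — ω₀ = 1/√(0.1·1e-05) = 1000 rad/s.
Step 3 — f₀ = ω₀/(2π) = 159.2 Hz.
Step 4 — Series Q: Q = ω₀L/R = 1000·0.1/30 = 3.333.

(a) f₀ = 159.2 Hz  (b) Q = 3.333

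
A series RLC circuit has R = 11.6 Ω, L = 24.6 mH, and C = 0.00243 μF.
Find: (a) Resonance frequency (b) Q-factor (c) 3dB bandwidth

Step 1 — Resonance: ω₀ = 1/√(LC) = 1/√(0.0246·2.43e-09) = 1.293e+05 rad/s.
Step 2 — f₀ = ω₀/(2π) = 2.058e+04 Hz.
Step 3 — Series Q: Q = ω₀L/R = 1.293e+05·0.0246/11.6 = 274.3.
Step 4 — Bandwidth: Δω = ω₀/Q = 471.5 rad/s; BW = Δω/(2π) = 75.05 Hz.

(a) f₀ = 2.058e+04 Hz  (b) Q = 274.3  (c) BW = 75.05 Hz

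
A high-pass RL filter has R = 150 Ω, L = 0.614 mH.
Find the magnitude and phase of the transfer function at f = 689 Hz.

Step 1 — Angular frequency: ω = 2π·689 = 4329 rad/s.
Step 2 — Transfer function: H(jω) = jωL/(R + jωL).
Step 3 — Numerator jωL = j·2.658; denominator R + jωL = 150 + j2.658.
Step 4 — H = 0.0003139 + j0.01771.
Step 5 — Magnitude: |H| = 0.01772 (-35.0 dB); phase: φ = 89.0°.

|H| = 0.01772 (-35.0 dB), φ = 89.0°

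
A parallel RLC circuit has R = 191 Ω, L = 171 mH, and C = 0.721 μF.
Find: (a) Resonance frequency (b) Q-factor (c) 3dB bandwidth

Step 1 — Resonance: ω₀ = 1/√(LC) = 1/√(0.171·7.21e-07) = 2848 rad/s.
Step 2 — f₀ = ω₀/(2π) = 453.3 Hz.
Step 3 — Parallel Q: Q = R/(ω₀L) = 191/(2848·0.171) = 0.3922.
Step 4 — Bandwidth: Δω = ω₀/Q = 7262 rad/s; BW = Δω/(2π) = 1156 Hz.

(a) f₀ = 453.3 Hz  (b) Q = 0.3922  (c) BW = 1156 Hz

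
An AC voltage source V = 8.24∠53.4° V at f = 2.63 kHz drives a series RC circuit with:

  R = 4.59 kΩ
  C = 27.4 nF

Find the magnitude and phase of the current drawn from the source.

Step 1 — Angular frequency: ω = 2π·f = 2π·2630 = 1.652e+04 rad/s.
Step 2 — Component impedances:
  R: Z = R = 4590 Ω
  C: Z = 1/(jωC) = -j/(ω·C) = 0 - j2209 Ω
Step 3 — Series combination: Z_total = R + C = 4590 - j2209 Ω = 5094∠-25.7° Ω.
Step 4 — Source phasor: V = 8.24∠53.4° V = 4.913 + j6.615 V.
Step 5 — Ohm's law: I = V / Z_total = (4.913 + j6.615) / (4590 - j2209) = 0.000306 + j0.001588 A.
Step 6 — Convert to polar: |I| = 0.001618 A, ∠I = 79.1°.

I = 0.001618∠79.1° A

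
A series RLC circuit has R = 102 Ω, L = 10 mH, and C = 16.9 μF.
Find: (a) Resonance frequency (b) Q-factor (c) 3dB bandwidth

Step 1 — Resonance condition Im(Z)=0 gives ω₀ = 1/√(LC).
Step 2 — ω₀ = 1/√(0.01·1.69e-05) = 2433 rad/s.
Step 3 — f₀ = ω₀/(2π) = 387.1 Hz.
Step 4 — Series Q: Q = ω₀L/R = 2433·0.01/102 = 0.2385.
Step 5 — 3dB bandwidth: Δω = ω₀/Q = 1.02e+04 rad/s; BW = Δω/(2π) = 1623 Hz.

(a) f₀ = 387.1 Hz  (b) Q = 0.2385  (c) BW = 1623 Hz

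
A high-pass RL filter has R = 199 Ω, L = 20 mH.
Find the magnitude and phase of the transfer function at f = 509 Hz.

Step 1 — Angular frequency: ω = 2π·509 = 3198 rad/s.
Step 2 — Transfer function: H(jω) = jωL/(R + jωL).
Step 3 — Numerator jωL = j·63.96; denominator R + jωL = 199 + j63.96.
Step 4 — H = 0.09364 + j0.2913.
Step 5 — Magnitude: |H| = 0.306 (-10.3 dB); phase: φ = 72.2°.

|H| = 0.306 (-10.3 dB), φ = 72.2°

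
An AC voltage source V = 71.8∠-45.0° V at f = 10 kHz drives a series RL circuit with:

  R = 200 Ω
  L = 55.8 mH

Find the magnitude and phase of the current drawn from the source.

Step 1 — Angular frequency: ω = 2π·f = 2π·1e+04 = 6.283e+04 rad/s.
Step 2 — Component impedances:
  R: Z = R = 200 Ω
  L: Z = jωL = j·6.283e+04·0.0558 = 0 + j3506 Ω
Step 3 — Series combination: Z_total = R + L = 200 + j3506 Ω = 3512∠86.7° Ω.
Step 4 — Source phasor: V = 71.8∠-45.0° V = 50.77 - j50.77 V.
Step 5 — Ohm's law: I = V / Z_total = (50.77 - j50.77) / (200 + j3506) = -0.01361 - j0.01526 A.
Step 6 — Convert to polar: |I| = 0.02045 A, ∠I = -131.7°.

I = 0.02045∠-131.7° A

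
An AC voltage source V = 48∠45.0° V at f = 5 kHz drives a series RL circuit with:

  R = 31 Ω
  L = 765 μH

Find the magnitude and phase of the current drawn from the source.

Step 1 — Angular frequency: ω = 2π·f = 2π·5000 = 3.142e+04 rad/s.
Step 2 — Component impedances:
  R: Z = R = 31 Ω
  L: Z = jωL = j·3.142e+04·0.000765 = 0 + j24.03 Ω
Step 3 — Series combination: Z_total = R + L = 31 + j24.03 Ω = 39.22∠37.8° Ω.
Step 4 — Source phasor: V = 48∠45.0° V = 33.94 + j33.94 V.
Step 5 — Ohm's law: I = V / Z_total = (33.94 + j33.94) / (31 + j24.03) = 1.214 + j0.1537 A.
Step 6 — Convert to polar: |I| = 1.224 A, ∠I = 7.2°.

I = 1.224∠7.2° A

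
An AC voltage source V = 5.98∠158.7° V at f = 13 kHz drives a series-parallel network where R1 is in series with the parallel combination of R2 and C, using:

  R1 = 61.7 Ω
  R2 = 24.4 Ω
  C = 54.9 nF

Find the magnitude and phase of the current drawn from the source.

Step 1 — Angular frequency: ω = 2π·f = 2π·1.3e+04 = 8.168e+04 rad/s.
Step 2 — Component impedances:
  R1: Z = R = 61.7 Ω
  R2: Z = R = 24.4 Ω
  C: Z = 1/(jωC) = -j/(ω·C) = 0 - j223 Ω
Step 3 — Parallel branch: R2 || C = 1/(1/R2 + 1/C) = 24.11 - j2.638 Ω.
Step 4 — Series with R1: Z_total = R1 + (R2 || C) = 85.81 - j2.638 Ω = 85.85∠-1.8° Ω.
Step 5 — Source phasor: V = 5.98∠158.7° V = -5.572 + j2.172 V.
Step 6 — Ohm's law: I = V / Z_total = (-5.572 + j2.172) / (85.81 - j2.638) = -0.06564 + j0.0233 A.
Step 7 — Convert to polar: |I| = 0.06965 A, ∠I = 160.5°.

I = 0.06965∠160.5° A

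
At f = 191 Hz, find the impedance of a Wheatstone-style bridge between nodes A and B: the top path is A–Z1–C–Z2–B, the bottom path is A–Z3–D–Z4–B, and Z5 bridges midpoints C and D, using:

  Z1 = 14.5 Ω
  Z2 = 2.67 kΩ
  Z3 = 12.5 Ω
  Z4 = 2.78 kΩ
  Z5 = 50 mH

Step 1 — Angular frequency: ω = 2π·f = 2π·191 = 1200 rad/s.
Step 2 — Component impedances:
  Z1: Z = R = 14.5 Ω
  Z2: Z = R = 2670 Ω
  Z3: Z = R = 12.5 Ω
  Z4: Z = R = 2780 Ω
  Z5: Z = jωL = j·1200·0.05 = 0 + j60 Ω
Step 3 — Bridge requires nodal analysis (the Z5 bridge couples midpoints C and D, so the two paths cannot be reduced to a simple series/parallel combination). Setting node B to ground and injecting 1 A at node A, the 3-node admittance system at A, C, D solves to V_A = Z_AB = 1369 + j0.02226 Ω = 1369∠0.0° Ω.

Z = 1369 + j0.02226 Ω = 1369∠0.0° Ω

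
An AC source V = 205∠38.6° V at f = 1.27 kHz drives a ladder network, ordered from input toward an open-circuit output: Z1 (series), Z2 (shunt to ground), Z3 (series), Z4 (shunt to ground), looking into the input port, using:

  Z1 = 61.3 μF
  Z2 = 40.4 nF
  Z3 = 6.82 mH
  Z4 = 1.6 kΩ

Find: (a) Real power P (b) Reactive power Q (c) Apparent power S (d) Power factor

Step 1 — Angular frequency: ω = 2π·f = 2π·1270 = 7980 rad/s.
Step 2 — Component impedances:
  Z1: Z = 1/(jωC) = -j/(ω·C) = 0 - j2.044 Ω
  Z2: Z = 1/(jωC) = -j/(ω·C) = 0 - j3102 Ω
  Z3: Z = jωL = j·7980·0.00682 = 0 + j54.42 Ω
  Z4: Z = R = 1600 Ω
Step 3 — Ladder network (open output): work backward from the far end, alternating series and parallel combinations. Z_in = 1299 - j628.9 Ω = 1444∠-25.8° Ω.
Step 4 — Source phasor: V = 205∠38.6° V = 160.2 + j127.9 V.
Step 5 — Current: I = V / Z = 0.0613 + j0.1281 A = 0.142∠64.4° A.
Step 6 — Complex power: S = V·I* = 26.2 - j12.68 VA.
Step 7 — Real power: P = Re(S) = 26.2 W.
Step 8 — Reactive power: Q = Im(S) = -12.68 VAR.
Step 9 — Apparent power: |S| = 29.11 VA.
Step 10 — Power factor: PF = P/|S| = 0.9001 (leading).

(a) P = 26.2 W  (b) Q = -12.68 VAR  (c) S = 29.11 VA  (d) PF = 0.9001 (leading)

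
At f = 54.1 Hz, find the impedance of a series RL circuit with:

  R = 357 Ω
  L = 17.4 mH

Step 1 — Angular frequency: ω = 2π·f = 2π·54.1 = 339.9 rad/s.
Step 2 — Component impedances:
  R: Z = R = 357 Ω
  L: Z = jωL = j·339.9·0.0174 = 0 + j5.915 Ω
Step 3 — Series combination: Z_total = R + L = 357 + j5.915 Ω = 357∠0.9° Ω.

Z = 357 + j5.915 Ω = 357∠0.9° Ω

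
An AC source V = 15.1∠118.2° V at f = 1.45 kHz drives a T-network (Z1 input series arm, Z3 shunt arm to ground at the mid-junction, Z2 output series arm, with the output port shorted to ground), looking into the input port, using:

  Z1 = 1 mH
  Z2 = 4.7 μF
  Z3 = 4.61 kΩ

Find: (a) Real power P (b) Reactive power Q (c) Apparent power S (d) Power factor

Step 1 — Angular frequency: ω = 2π·f = 2π·1450 = 9111 rad/s.
Step 2 — Component impedances:
  Z1: Z = jωL = j·9111·0.001 = 0 + j9.111 Ω
  Z2: Z = 1/(jωC) = -j/(ω·C) = 0 - j23.35 Ω
  Z3: Z = R = 4610 Ω
Step 3 — With the output port shorted to ground, the output series arm Z2 runs from the junction to ground; the shunt arm Z3 also runs from the junction to ground. They appear in parallel: Z3 || Z2 = 0.1183 - j23.35 Ω.
Step 4 — Series with input arm Z1: Z_in = Z1 + (Z3 || Z2) = 0.1183 - j14.24 Ω = 14.24∠-89.5° Ω.
Step 5 — Source phasor: V = 15.1∠118.2° V = -7.136 + j13.31 V.
Step 6 — Current: I = V / Z = -0.9385 - j0.4932 A = 1.06∠-152.3° A.
Step 7 — Complex power: S = V·I* = 0.133 - j16.01 VA.
Step 8 — Real power: P = Re(S) = 0.133 W.
Step 9 — Reactive power: Q = Im(S) = -16.01 VAR.
Step 10 — Apparent power: |S| = 16.01 VA.
Step 11 — Power factor: PF = P/|S| = 0.008306 (leading).

(a) P = 0.133 W  (b) Q = -16.01 VAR  (c) S = 16.01 VA  (d) PF = 0.008306 (leading)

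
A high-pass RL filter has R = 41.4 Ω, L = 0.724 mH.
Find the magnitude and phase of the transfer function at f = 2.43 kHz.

Step 1 — Angular frequency: ω = 2π·2430 = 1.527e+04 rad/s.
Step 2 — Transfer function: H(jω) = jωL/(R + jωL).
Step 3 — Numerator jωL = j·11.05; denominator R + jωL = 41.4 + j11.05.
Step 4 — H = 0.06655 + j0.2492.
Step 5 — Magnitude: |H| = 0.258 (-11.8 dB); phase: φ = 75.1°.

|H| = 0.258 (-11.8 dB), φ = 75.1°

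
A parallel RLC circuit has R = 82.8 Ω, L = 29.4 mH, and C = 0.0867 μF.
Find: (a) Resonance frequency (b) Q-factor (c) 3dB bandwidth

Step 1 — Resonance: ω₀ = 1/√(LC) = 1/√(0.0294·8.67e-08) = 1.981e+04 rad/s.
Step 2 — f₀ = ω₀/(2π) = 3152 Hz.
Step 3 — Parallel Q: Q = R/(ω₀L) = 82.8/(1.981e+04·0.0294) = 0.1422.
Step 4 — Bandwidth: Δω = ω₀/Q = 1.393e+05 rad/s; BW = Δω/(2π) = 2.217e+04 Hz.

(a) f₀ = 3152 Hz  (b) Q = 0.1422  (c) BW = 2.217e+04 Hz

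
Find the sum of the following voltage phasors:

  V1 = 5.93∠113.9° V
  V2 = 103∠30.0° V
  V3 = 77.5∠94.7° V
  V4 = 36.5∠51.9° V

Step 1 — Convert each phasor to rectangular form:
  V1 = 5.93·(cos(113.9°) + j·sin(113.9°)) = -2.402 + j5.422 V
  V2 = 103·(cos(30.0°) + j·sin(30.0°)) = 89.2 + j51.5 V
  V3 = 77.5·(cos(94.7°) + j·sin(94.7°)) = -6.35 + j77.24 V
  V4 = 36.5·(cos(51.9°) + j·sin(51.9°)) = 22.52 + j28.72 V
Step 2 — Sum components: V_total = 103 + j162.9 V.
Step 3 — Convert to polar: |V_total| = 192.7 V, ∠V_total = 57.7°.

V_total = 192.7∠57.7° V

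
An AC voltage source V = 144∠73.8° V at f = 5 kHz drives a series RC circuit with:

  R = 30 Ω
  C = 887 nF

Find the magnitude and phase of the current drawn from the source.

Step 1 — Angular frequency: ω = 2π·f = 2π·5000 = 3.142e+04 rad/s.
Step 2 — Component impedances:
  R: Z = R = 30 Ω
  C: Z = 1/(jωC) = -j/(ω·C) = 0 - j35.89 Ω
Step 3 — Series combination: Z_total = R + C = 30 - j35.89 Ω = 46.77∠-50.1° Ω.
Step 4 — Source phasor: V = 144∠73.8° V = 40.17 + j138.3 V.
Step 5 — Ohm's law: I = V / Z_total = (40.17 + j138.3) / (30 - j35.89) = -1.717 + j2.555 A.
Step 6 — Convert to polar: |I| = 3.079 A, ∠I = 123.9°.

I = 3.079∠123.9° A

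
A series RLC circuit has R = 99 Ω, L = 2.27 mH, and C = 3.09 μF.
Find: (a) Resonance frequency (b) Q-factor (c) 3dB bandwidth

Step 1 — Resonance: ω₀ = 1/√(LC) = 1/√(0.00227·3.09e-06) = 1.194e+04 rad/s.
Step 2 — f₀ = ω₀/(2π) = 1900 Hz.
Step 3 — Series Q: Q = ω₀L/R = 1.194e+04·0.00227/99 = 0.2738.
Step 4 — Bandwidth: Δω = ω₀/Q = 4.361e+04 rad/s; BW = Δω/(2π) = 6941 Hz.

(a) f₀ = 1900 Hz  (b) Q = 0.2738  (c) BW = 6941 Hz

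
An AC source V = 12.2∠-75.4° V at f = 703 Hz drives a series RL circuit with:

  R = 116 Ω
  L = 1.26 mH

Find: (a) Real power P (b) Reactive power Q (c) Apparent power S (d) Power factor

Step 1 — Angular frequency: ω = 2π·f = 2π·703 = 4417 rad/s.
Step 2 — Component impedances:
  R: Z = R = 116 Ω
  L: Z = jωL = j·4417·0.00126 = 0 + j5.566 Ω
Step 3 — Series combination: Z_total = R + L = 116 + j5.566 Ω = 116.1∠2.7° Ω.
Step 4 — Source phasor: V = 12.2∠-75.4° V = 3.075 - j11.81 V.
Step 5 — Current: I = V / Z = 0.02158 - j0.1028 A = 0.1051∠-78.1° A.
Step 6 — Complex power: S = V·I* = 1.28 + j0.06142 VA.
Step 7 — Real power: P = Re(S) = 1.28 W.
Step 8 — Reactive power: Q = Im(S) = 0.06142 VAR.
Step 9 — Apparent power: |S| = 1.282 VA.
Step 10 — Power factor: PF = P/|S| = 0.9989 (lagging).

(a) P = 1.28 W  (b) Q = 0.06142 VAR  (c) S = 1.282 VA  (d) PF = 0.9989 (lagging)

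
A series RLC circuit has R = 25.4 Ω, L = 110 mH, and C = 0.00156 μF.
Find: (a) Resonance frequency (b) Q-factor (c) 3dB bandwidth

Step 1 — Resonance: ω₀ = 1/√(LC) = 1/√(0.11·1.56e-09) = 7.634e+04 rad/s.
Step 2 — f₀ = ω₀/(2π) = 1.215e+04 Hz.
Step 3 — Series Q: Q = ω₀L/R = 7.634e+04·0.11/25.4 = 330.6.
Step 4 — Bandwidth: Δω = ω₀/Q = 230.9 rad/s; BW = Δω/(2π) = 36.75 Hz.

(a) f₀ = 1.215e+04 Hz  (b) Q = 330.6  (c) BW = 36.75 Hz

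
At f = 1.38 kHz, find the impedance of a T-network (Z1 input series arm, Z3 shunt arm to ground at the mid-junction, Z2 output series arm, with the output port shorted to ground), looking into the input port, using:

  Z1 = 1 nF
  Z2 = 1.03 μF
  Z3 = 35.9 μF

Step 1 — Angular frequency: ω = 2π·f = 2π·1380 = 8671 rad/s.
Step 2 — Component impedances:
  Z1: Z = 1/(jωC) = -j/(ω·C) = 0 - j1.153e+05 Ω
  Z2: Z = 1/(jωC) = -j/(ω·C) = 0 - j112 Ω
  Z3: Z = 1/(jωC) = -j/(ω·C) = 0 - j3.213 Ω
Step 3 — With the output port shorted to ground, the output series arm Z2 runs from the junction to ground; the shunt arm Z3 also runs from the junction to ground. They appear in parallel: Z3 || Z2 = 0 - j3.123 Ω.
Step 4 — Series with input arm Z1: Z_in = Z1 + (Z3 || Z2) = 0 - j1.153e+05 Ω = 1.153e+05∠-90.0° Ω.

Z = 0 - j1.153e+05 Ω = 1.153e+05∠-90.0° Ω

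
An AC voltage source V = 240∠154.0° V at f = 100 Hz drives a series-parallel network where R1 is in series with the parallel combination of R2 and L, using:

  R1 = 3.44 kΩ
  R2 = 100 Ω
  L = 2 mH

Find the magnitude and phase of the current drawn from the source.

Step 1 — Angular frequency: ω = 2π·f = 2π·100 = 628.3 rad/s.
Step 2 — Component impedances:
  R1: Z = R = 3440 Ω
  R2: Z = R = 100 Ω
  L: Z = jωL = j·628.3·0.002 = 0 + j1.257 Ω
Step 3 — Parallel branch: R2 || L = 1/(1/R2 + 1/L) = 0.01579 + j1.256 Ω.
Step 4 — Series with R1: Z_total = R1 + (R2 || L) = 3440 + j1.256 Ω = 3440∠0.0° Ω.
Step 5 — Source phasor: V = 240∠154.0° V = -215.7 + j105.2 V.
Step 6 — Ohm's law: I = V / Z_total = (-215.7 + j105.2) / (3440 + j1.256) = -0.0627 + j0.03061 A.
Step 7 — Convert to polar: |I| = 0.06977 A, ∠I = 154.0°.

I = 0.06977∠154.0° A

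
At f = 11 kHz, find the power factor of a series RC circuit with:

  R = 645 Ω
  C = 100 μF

Step 1 — Angular frequency: ω = 2π·f = 2π·1.1e+04 = 6.912e+04 rad/s.
Step 2 — Component impedances:
  R: Z = R = 645 Ω
  C: Z = 1/(jωC) = -j/(ω·C) = 0 - j0.1447 Ω
Step 3 — Series combination: Z_total = R + C = 645 - j0.1447 Ω = 645∠-0.0° Ω.
Step 4 — Power factor: PF = cos(φ) = Re(Z)/|Z| = 645/645 = 1.
Step 5 — Type: Im(Z) = -0.1447 ⇒ leading (phase φ = -0.0°).

PF = 1 (leading, φ = -0.0°)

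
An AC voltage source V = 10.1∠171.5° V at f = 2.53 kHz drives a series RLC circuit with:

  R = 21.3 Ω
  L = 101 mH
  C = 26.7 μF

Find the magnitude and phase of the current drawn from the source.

Step 1 — Angular frequency: ω = 2π·f = 2π·2530 = 1.59e+04 rad/s.
Step 2 — Component impedances:
  R: Z = R = 21.3 Ω
  L: Z = jωL = j·1.59e+04·0.101 = 0 + j1606 Ω
  C: Z = 1/(jωC) = -j/(ω·C) = 0 - j2.356 Ω
Step 3 — Series combination: Z_total = R + L + C = 21.3 + j1603 Ω = 1603∠89.2° Ω.
Step 4 — Source phasor: V = 10.1∠171.5° V = -9.989 + j1.493 V.
Step 5 — Ohm's law: I = V / Z_total = (-9.989 + j1.493) / (21.3 + j1603) = 0.0008483 + j0.006242 A.
Step 6 — Convert to polar: |I| = 0.006299 A, ∠I = 82.3°.

I = 0.006299∠82.3° A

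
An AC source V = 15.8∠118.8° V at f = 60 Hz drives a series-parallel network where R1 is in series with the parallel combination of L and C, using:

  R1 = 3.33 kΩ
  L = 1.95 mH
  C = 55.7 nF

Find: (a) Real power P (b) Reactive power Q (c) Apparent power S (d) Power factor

Step 1 — Angular frequency: ω = 2π·f = 2π·60 = 377 rad/s.
Step 2 — Component impedances:
  R1: Z = R = 3330 Ω
  L: Z = jωL = j·377·0.00195 = 0 + j0.7351 Ω
  C: Z = 1/(jωC) = -j/(ω·C) = 0 - j4.762e+04 Ω
Step 3 — Parallel branch: L || C = 1/(1/L + 1/C) = 0 + j0.7351 Ω.
Step 4 — Series with R1: Z_total = R1 + (L || C) = 3330 + j0.7351 Ω = 3330∠0.0° Ω.
Step 5 — Source phasor: V = 15.8∠118.8° V = -7.612 + j13.85 V.
Step 6 — Current: I = V / Z = -0.002285 + j0.004158 A = 0.004745∠118.8° A.
Step 7 — Complex power: S = V·I* = 0.07497 + j1.655e-05 VA.
Step 8 — Real power: P = Re(S) = 0.07497 W.
Step 9 — Reactive power: Q = Im(S) = 1.655e-05 VAR.
Step 10 — Apparent power: |S| = 0.07497 VA.
Step 11 — Power factor: PF = P/|S| = 1 (lagging).

(a) P = 0.07497 W  (b) Q = 1.655e-05 VAR  (c) S = 0.07497 VA  (d) PF = 1 (lagging)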